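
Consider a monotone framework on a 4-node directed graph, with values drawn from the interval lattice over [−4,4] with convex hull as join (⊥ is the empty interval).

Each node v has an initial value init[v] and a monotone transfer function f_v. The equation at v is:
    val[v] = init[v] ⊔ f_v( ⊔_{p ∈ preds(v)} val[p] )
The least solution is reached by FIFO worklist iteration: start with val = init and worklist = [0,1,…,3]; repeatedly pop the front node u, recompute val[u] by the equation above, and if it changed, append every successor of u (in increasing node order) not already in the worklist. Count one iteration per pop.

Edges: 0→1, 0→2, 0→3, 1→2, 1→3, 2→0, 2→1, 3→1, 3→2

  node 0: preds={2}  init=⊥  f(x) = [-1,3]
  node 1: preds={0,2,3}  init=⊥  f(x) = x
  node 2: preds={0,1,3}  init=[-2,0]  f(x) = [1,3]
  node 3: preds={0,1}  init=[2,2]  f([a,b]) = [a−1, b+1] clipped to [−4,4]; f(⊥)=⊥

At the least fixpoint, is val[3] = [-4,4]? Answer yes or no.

Worklist (11 pops):
  #1 pop 0: in=[-2,0] → [-1,3] (was ⊥); enqueue []
  #2 pop 1: in=[-2,3] → [-2,3] (was ⊥); enqueue []
  #3 pop 2: in=[-2,3] → [-2,3] (was [-2,0]); enqueue [0,1]
  #4 pop 3: in=[-2,3] → [-3,4] (was [2,2]); enqueue [2]
  #5 pop 0: in=[-2,3] → [-1,3] (no change)
  #6 pop 1: in=[-3,4] → [-3,4] (was [-2,3]); enqueue [3]
  #7 pop 2: in=[-3,4] → [-2,3] (no change)
  #8 pop 3: in=[-3,4] → [-4,4] (was [-3,4]); enqueue [1,2]
  #9 pop 1: in=[-4,4] → [-4,4] (was [-3,4]); enqueue [3]
  #10 pop 2: in=[-4,4] → [-2,3] (no change)
  #11 pop 3: in=[-4,4] → [-4,4] (no change)

Fixpoint:
  val[0] = [-1,3]
  val[1] = [-4,4]
  val[2] = [-2,3]
  val[3] = [-4,4]

yes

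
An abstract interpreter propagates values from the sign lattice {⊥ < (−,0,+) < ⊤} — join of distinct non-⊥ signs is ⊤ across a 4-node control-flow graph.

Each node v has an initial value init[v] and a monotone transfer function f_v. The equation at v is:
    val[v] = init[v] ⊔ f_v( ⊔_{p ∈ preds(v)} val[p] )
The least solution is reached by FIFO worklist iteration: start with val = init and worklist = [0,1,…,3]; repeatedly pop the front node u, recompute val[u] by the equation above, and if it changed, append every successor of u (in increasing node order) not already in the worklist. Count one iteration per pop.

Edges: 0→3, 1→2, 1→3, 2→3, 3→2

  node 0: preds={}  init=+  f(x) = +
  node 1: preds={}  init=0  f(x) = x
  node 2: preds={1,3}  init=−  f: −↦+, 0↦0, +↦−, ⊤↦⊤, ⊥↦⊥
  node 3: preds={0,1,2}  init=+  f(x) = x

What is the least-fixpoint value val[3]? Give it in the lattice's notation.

Iteration log — 5 steps:
  step 1. node 0  ⊔preds=⊥  new=+  stable
  step 2. node 1  ⊔preds=⊥  new=0  stable
  step 3. node 2  ⊔preds=⊤  new=⊤  old=−  +wl: 
  step 4. node 3  ⊔preds=⊤  new=⊤  old=+  +wl: 2
  step 5. node 2  ⊔preds=⊤  new=⊤  stable

Least fixpoint reached:
  node 0: +
  node 1: 0
  node 2: ⊤
  node 3: ⊤

⊤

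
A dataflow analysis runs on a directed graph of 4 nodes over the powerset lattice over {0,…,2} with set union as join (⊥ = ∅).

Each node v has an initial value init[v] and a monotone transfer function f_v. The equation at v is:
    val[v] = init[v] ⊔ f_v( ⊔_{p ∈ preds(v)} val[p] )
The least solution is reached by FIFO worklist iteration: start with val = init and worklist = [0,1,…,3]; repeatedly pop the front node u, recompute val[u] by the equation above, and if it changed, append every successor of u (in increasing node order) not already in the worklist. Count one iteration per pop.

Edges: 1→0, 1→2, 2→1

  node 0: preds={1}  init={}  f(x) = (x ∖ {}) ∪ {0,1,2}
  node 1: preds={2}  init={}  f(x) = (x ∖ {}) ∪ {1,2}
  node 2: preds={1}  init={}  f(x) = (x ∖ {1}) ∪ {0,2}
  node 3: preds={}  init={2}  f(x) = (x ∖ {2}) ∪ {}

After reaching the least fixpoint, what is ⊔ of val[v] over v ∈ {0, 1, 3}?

{0,1,2}

Worklist (8 pops):
  #1 pop 0: in={} → {0,1,2} (was {}); enqueue []
  #2 pop 1: in={} → {1,2} (was {}); enqueue [0]
  #3 pop 2: in={1,2} → {0,2} (was {}); enqueue [1]
  #4 pop 3: in={} → {2} (no change)
  #5 pop 0: in={1,2} → {0,1,2} (no change)
  #6 pop 1: in={0,2} → {0,1,2} (was {1,2}); enqueue [0,2]
  #7 pop 0: in={0,1,2} → {0,1,2} (no change)
  #8 pop 2: in={0,1,2} → {0,2} (no change)

Fixpoint:
  val[0] = {0,1,2}
  val[1] = {0,1,2}
  val[2] = {0,2}
  val[3] = {2}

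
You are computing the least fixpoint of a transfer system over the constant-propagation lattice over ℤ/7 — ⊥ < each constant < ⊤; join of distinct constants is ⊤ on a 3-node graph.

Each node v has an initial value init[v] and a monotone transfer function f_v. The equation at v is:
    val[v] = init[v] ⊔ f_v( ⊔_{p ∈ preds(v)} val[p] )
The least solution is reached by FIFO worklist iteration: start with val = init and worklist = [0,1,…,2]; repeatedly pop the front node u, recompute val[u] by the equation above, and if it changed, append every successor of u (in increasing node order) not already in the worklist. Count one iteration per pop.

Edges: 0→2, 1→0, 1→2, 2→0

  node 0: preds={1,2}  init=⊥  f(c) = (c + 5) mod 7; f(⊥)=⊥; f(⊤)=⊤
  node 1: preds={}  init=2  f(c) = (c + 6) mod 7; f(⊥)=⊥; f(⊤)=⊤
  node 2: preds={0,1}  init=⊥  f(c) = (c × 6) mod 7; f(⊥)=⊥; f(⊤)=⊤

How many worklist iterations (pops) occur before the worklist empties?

Trace (5 dequeues):
  [1] u=0 | in 2 | out 0 | prev ⊥ | push {}
  [2] u=1 | in ⊥ | out 2 | ==
  [3] u=2 | in ⊤ | out ⊤ | prev ⊥ | push {0}
  [4] u=0 | in ⊤ | out ⊤ | prev 0 | push {2}
  [5] u=2 | in ⊤ | out ⊤ | ==

Converged values:
  [0] ⊤
  [1] 2
  [2] ⊤

5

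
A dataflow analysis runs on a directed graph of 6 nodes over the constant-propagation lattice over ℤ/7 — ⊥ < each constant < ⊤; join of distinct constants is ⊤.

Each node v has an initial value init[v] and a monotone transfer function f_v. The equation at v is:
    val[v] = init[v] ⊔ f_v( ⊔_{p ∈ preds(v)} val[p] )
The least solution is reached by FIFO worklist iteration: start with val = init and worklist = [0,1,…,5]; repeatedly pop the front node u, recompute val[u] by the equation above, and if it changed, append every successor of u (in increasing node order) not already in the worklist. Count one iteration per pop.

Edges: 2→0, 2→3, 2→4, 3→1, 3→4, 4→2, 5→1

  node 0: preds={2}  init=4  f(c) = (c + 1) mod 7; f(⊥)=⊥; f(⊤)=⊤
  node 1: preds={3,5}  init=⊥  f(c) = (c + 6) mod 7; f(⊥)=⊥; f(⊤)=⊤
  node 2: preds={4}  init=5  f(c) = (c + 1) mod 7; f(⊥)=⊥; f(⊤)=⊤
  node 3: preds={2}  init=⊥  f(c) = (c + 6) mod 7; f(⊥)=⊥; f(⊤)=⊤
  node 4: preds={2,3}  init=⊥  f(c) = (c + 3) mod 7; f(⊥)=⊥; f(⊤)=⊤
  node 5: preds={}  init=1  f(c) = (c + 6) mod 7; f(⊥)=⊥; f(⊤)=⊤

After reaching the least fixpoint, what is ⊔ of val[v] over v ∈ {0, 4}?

⊤

Worklist (12 pops):
  #1 pop 0: in=5 → ⊤ (was 4); enqueue []
  #2 pop 1: in=1 → 0 (was ⊥); enqueue []
  #3 pop 2: in=⊥ → 5 (no change)
  #4 pop 3: in=5 → 4 (was ⊥); enqueue [1]
  #5 pop 4: in=⊤ → ⊤ (was ⊥); enqueue [2]
  #6 pop 5: in=⊥ → 1 (no change)
  #7 pop 1: in=⊤ → ⊤ (was 0); enqueue []
  #8 pop 2: in=⊤ → ⊤ (was 5); enqueue [0,3,4]
  #9 pop 0: in=⊤ → ⊤ (no change)
  #10 pop 3: in=⊤ → ⊤ (was 4); enqueue [1]
  #11 pop 4: in=⊤ → ⊤ (no change)
  #12 pop 1: in=⊤ → ⊤ (no change)

Fixpoint:
  val[0] = ⊤
  val[1] = ⊤
  val[2] = ⊤
  val[3] = ⊤
  val[4] = ⊤
  val[5] = 1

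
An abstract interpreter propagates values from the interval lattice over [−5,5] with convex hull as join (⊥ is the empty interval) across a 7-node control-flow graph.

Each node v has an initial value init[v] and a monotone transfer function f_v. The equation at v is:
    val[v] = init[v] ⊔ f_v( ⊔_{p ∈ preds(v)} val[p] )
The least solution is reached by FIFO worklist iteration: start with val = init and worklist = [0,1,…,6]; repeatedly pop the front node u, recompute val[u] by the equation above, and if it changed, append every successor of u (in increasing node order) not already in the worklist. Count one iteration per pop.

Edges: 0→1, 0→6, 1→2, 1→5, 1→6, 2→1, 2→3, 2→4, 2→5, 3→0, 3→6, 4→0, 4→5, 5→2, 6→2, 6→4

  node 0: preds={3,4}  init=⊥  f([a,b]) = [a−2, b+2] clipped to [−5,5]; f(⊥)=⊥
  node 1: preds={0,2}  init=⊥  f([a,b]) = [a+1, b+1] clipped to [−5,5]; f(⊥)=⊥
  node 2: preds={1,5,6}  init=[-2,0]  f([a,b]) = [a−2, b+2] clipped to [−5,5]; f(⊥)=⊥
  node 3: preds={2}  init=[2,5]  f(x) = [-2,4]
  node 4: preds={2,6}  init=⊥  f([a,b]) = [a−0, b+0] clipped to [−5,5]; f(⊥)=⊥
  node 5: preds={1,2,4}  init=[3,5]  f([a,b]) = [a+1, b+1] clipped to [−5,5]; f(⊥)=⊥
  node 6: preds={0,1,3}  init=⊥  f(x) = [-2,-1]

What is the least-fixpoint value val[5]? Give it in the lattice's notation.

[-4,5]

Iteration log — 25 steps:
  step 1. node 0  ⊔preds=[2,5]  new=[0,5]  old=⊥  +wl: 
  step 2. node 1  ⊔preds=[-2,5]  new=[-1,5]  old=⊥  +wl: 
  step 3. node 2  ⊔preds=[-1,5]  new=[-3,5]  old=[-2,0]  +wl: 1
  step 4. node 3  ⊔preds=[-3,5]  new=[-2,5]  old=[2,5]  +wl: 0
  step 5. node 4  ⊔preds=[-3,5]  new=[-3,5]  old=⊥  +wl: 
  step 6. node 5  ⊔preds=[-3,5]  new=[-2,5]  old=[3,5]  +wl: 2
  step 7. node 6  ⊔preds=[-2,5]  new=[-2,-1]  old=⊥  +wl: 4
  step 8. node 1  ⊔preds=[-3,5]  new=[-2,5]  old=[-1,5]  +wl: 5,6
  step 9. node 0  ⊔preds=[-3,5]  new=[-5,5]  old=[0,5]  +wl: 1
  step 10. node 2  ⊔preds=[-2,5]  new=[-4,5]  old=[-3,5]  +wl: 3
  step 11. node 4  ⊔preds=[-4,5]  new=[-4,5]  old=[-3,5]  +wl: 0
  step 12. node 5  ⊔preds=[-4,5]  new=[-3,5]  old=[-2,5]  +wl: 2
  step 13. node 6  ⊔preds=[-5,5]  new=[-2,-1]  stable
  step 14. node 1  ⊔preds=[-5,5]  new=[-4,5]  old=[-2,5]  +wl: 5,6
  step 15. node 3  ⊔preds=[-4,5]  new=[-2,5]  stable
  step 16. node 0  ⊔preds=[-4,5]  new=[-5,5]  stable
  step 17. node 2  ⊔preds=[-4,5]  new=[-5,5]  old=[-4,5]  +wl: 1,3,4
  step 18. node 5  ⊔preds=[-5,5]  new=[-4,5]  old=[-3,5]  +wl: 2
  step 19. node 6  ⊔preds=[-5,5]  new=[-2,-1]  stable
  step 20. node 1  ⊔preds=[-5,5]  new=[-4,5]  stable
  step 21. node 3  ⊔preds=[-5,5]  new=[-2,5]  stable
  step 22. node 4  ⊔preds=[-5,5]  new=[-5,5]  old=[-4,5]  +wl: 0,5
  step 23. node 2  ⊔preds=[-4,5]  new=[-5,5]  stable
  step 24. node 0  ⊔preds=[-5,5]  new=[-5,5]  stable
  step 25. node 5  ⊔preds=[-5,5]  new=[-4,5]  stable

Least fixpoint reached:
  node 0: [-5,5]
  node 1: [-4,5]
  node 2: [-5,5]
  node 3: [-2,5]
  node 4: [-5,5]
  node 5: [-4,5]
  node 6: [-2,-1]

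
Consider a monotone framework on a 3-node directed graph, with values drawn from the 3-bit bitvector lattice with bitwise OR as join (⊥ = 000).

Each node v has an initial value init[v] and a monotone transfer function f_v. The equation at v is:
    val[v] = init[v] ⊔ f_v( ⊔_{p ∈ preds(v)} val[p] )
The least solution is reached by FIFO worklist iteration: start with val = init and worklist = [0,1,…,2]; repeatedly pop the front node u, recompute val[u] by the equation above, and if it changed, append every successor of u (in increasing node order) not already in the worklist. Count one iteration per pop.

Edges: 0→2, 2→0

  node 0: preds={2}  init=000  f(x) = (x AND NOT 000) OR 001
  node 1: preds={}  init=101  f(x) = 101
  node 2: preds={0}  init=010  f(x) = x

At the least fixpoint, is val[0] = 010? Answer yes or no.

Iteration log — 4 steps:
  step 1. node 0  ⊔preds=010  new=011  old=000  +wl: 
  step 2. node 1  ⊔preds=000  new=101  stable
  step 3. node 2  ⊔preds=011  new=011  old=010  +wl: 0
  step 4. node 0  ⊔preds=011  new=011  stable

Least fixpoint reached:
  node 0: 011
  node 1: 101
  node 2: 011

no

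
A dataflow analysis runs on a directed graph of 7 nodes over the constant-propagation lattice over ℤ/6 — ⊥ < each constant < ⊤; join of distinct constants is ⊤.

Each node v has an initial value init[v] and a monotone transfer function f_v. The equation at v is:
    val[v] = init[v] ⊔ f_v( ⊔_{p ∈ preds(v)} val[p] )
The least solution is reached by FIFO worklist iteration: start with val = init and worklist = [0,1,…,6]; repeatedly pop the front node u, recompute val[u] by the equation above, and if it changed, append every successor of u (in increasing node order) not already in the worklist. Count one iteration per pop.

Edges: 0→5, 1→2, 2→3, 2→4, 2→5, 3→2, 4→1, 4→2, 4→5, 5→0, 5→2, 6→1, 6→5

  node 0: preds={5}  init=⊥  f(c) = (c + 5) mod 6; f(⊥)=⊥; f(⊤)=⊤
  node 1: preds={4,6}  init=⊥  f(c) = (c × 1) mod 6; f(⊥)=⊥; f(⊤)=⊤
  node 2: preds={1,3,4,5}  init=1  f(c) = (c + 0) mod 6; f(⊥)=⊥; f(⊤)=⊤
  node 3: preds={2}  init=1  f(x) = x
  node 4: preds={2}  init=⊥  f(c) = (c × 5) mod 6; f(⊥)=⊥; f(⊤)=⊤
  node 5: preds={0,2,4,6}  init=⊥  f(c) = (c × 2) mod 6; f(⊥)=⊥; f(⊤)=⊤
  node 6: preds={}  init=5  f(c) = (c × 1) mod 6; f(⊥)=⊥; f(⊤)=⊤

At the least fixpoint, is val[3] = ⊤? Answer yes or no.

yes

Worklist (12 pops):
  #1 pop 0: in=⊥ → ⊥ (no change)
  #2 pop 1: in=5 → 5 (was ⊥); enqueue []
  #3 pop 2: in=⊤ → ⊤ (was 1); enqueue []
  #4 pop 3: in=⊤ → ⊤ (was 1); enqueue [2]
  #5 pop 4: in=⊤ → ⊤ (was ⊥); enqueue [1]
  #6 pop 5: in=⊤ → ⊤ (was ⊥); enqueue [0]
  #7 pop 6: in=⊥ → 5 (no change)
  #8 pop 2: in=⊤ → ⊤ (no change)
  #9 pop 1: in=⊤ → ⊤ (was 5); enqueue [2]
  #10 pop 0: in=⊤ → ⊤ (was ⊥); enqueue [5]
  #11 pop 2: in=⊤ → ⊤ (no change)
  #12 pop 5: in=⊤ → ⊤ (no change)

Fixpoint:
  val[0] = ⊤
  val[1] = ⊤
  val[2] = ⊤
  val[3] = ⊤
  val[4] = ⊤
  val[5] = ⊤
  val[6] = 5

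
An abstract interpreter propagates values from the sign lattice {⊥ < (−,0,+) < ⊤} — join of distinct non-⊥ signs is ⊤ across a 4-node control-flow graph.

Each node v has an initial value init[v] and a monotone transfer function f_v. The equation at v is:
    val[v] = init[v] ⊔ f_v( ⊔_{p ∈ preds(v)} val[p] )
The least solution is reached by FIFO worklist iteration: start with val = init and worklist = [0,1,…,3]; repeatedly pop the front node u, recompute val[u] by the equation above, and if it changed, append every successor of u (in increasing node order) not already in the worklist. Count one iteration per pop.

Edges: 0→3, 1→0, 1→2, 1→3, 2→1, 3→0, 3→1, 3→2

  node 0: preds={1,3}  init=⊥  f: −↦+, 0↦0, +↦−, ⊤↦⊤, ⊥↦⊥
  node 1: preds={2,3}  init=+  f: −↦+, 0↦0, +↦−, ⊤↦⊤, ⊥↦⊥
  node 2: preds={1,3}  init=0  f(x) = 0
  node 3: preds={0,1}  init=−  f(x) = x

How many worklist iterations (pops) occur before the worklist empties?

Trace (7 dequeues):
  [1] u=0 | in ⊤ | out ⊤ | prev ⊥ | push {}
  [2] u=1 | in ⊤ | out ⊤ | prev + | push {0}
  [3] u=2 | in ⊤ | out 0 | ==
  [4] u=3 | in ⊤ | out ⊤ | prev − | push {1,2}
  [5] u=0 | in ⊤ | out ⊤ | ==
  [6] u=1 | in ⊤ | out ⊤ | ==
  [7] u=2 | in ⊤ | out 0 | ==

Converged values:
  [0] ⊤
  [1] ⊤
  [2] 0
  [3] ⊤

7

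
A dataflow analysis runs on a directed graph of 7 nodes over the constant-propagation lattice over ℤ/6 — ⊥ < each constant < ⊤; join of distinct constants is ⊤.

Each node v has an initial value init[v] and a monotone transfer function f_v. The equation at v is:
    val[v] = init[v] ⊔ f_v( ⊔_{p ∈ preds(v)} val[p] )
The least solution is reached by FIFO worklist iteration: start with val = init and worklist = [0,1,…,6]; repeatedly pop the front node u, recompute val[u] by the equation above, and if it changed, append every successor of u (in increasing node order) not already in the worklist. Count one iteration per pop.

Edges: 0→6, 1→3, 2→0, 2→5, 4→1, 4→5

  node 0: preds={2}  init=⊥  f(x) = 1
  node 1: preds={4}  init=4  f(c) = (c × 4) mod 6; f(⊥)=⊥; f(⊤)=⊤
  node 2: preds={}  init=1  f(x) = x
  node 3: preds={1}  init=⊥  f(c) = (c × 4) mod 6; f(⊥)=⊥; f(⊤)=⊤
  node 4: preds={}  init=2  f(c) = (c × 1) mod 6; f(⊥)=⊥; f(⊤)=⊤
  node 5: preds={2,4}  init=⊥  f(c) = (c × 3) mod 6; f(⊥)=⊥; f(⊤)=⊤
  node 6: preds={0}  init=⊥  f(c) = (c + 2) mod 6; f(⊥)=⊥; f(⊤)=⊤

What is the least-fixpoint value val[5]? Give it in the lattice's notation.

Worklist (7 pops):
  #1 pop 0: in=1 → 1 (was ⊥); enqueue []
  #2 pop 1: in=2 → ⊤ (was 4); enqueue []
  #3 pop 2: in=⊥ → 1 (no change)
  #4 pop 3: in=⊤ → ⊤ (was ⊥); enqueue []
  #5 pop 4: in=⊥ → 2 (no change)
  #6 pop 5: in=⊤ → ⊤ (was ⊥); enqueue []
  #7 pop 6: in=1 → 3 (was ⊥); enqueue []

Fixpoint:
  val[0] = 1
  val[1] = ⊤
  val[2] = 1
  val[3] = ⊤
  val[4] = 2
  val[5] = ⊤
  val[6] = 3

⊤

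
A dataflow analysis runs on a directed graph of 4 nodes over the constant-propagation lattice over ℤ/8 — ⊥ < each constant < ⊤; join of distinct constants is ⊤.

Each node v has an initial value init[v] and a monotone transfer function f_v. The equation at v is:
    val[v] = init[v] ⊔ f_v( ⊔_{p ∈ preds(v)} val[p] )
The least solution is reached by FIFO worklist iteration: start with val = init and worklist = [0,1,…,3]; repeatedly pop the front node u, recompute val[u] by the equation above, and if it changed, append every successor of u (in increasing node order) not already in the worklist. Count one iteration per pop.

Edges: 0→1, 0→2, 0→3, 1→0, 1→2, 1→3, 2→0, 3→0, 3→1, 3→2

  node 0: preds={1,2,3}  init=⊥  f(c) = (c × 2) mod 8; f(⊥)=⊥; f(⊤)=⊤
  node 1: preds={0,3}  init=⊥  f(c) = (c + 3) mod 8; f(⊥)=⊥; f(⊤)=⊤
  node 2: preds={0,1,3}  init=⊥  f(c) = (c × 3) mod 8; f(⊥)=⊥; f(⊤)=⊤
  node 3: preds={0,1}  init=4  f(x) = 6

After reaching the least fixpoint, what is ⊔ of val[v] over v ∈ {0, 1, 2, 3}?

⊤

Worklist (8 pops):
  #1 pop 0: in=4 → 0 (was ⊥); enqueue []
  #2 pop 1: in=⊤ → ⊤ (was ⊥); enqueue [0]
  #3 pop 2: in=⊤ → ⊤ (was ⊥); enqueue []
  #4 pop 3: in=⊤ → ⊤ (was 4); enqueue [1,2]
  #5 pop 0: in=⊤ → ⊤ (was 0); enqueue [3]
  #6 pop 1: in=⊤ → ⊤ (no change)
  #7 pop 2: in=⊤ → ⊤ (no change)
  #8 pop 3: in=⊤ → ⊤ (no change)

Fixpoint:
  val[0] = ⊤
  val[1] = ⊤
  val[2] = ⊤
  val[3] = ⊤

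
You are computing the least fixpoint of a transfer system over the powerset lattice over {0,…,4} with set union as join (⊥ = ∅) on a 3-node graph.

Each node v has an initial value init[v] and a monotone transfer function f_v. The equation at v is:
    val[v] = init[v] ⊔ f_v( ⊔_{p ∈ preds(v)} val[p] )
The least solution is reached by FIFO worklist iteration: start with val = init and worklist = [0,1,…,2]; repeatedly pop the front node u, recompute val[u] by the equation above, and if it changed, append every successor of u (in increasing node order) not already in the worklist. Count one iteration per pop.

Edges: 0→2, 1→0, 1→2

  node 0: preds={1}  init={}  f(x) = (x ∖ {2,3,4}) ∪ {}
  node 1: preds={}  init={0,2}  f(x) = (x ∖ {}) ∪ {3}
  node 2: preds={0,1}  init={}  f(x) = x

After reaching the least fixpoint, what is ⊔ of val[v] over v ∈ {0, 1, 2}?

Iteration log — 4 steps:
  step 1. node 0  ⊔preds={0,2}  new={0}  old={}  +wl: 
  step 2. node 1  ⊔preds={}  new={0,2,3}  old={0,2}  +wl: 0
  step 3. node 2  ⊔preds={0,2,3}  new={0,2,3}  old={}  +wl: 
  step 4. node 0  ⊔preds={0,2,3}  new={0}  stable

Least fixpoint reached:
  node 0: {0}
  node 1: {0,2,3}
  node 2: {0,2,3}

{0,2,3}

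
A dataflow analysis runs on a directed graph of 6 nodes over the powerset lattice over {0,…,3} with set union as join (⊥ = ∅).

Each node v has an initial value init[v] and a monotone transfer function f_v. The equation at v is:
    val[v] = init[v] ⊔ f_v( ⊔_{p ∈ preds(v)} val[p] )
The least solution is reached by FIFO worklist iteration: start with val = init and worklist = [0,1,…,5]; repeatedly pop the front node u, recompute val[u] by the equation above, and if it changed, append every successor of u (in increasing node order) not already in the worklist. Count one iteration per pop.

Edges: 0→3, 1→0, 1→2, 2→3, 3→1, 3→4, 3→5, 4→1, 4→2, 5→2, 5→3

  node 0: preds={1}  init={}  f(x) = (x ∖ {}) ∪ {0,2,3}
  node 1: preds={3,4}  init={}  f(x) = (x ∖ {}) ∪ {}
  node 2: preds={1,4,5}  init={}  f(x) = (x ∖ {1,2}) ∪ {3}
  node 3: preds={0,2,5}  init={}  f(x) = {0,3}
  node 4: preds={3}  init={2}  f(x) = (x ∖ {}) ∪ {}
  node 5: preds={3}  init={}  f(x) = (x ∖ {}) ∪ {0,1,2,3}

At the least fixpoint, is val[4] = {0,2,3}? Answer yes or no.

Trace (11 dequeues):
  [1] u=0 | in {} | out {0,2,3} | prev {} | push {}
  [2] u=1 | in {2} | out {2} | prev {} | push {0}
  [3] u=2 | in {2} | out {3} | prev {} | push {}
  [4] u=3 | in {0,2,3} | out {0,3} | prev {} | push {1}
  [5] u=4 | in {0,3} | out {0,2,3} | prev {2} | push {2}
  [6] u=5 | in {0,3} | out {0,1,2,3} | prev {} | push {3}
  [7] u=0 | in {2} | out {0,2,3} | ==
  [8] u=1 | in {0,2,3} | out {0,2,3} | prev {2} | push {0}
  [9] u=2 | in {0,1,2,3} | out {0,3} | prev {3} | push {}
  [10] u=3 | in {0,1,2,3} | out {0,3} | ==
  [11] u=0 | in {0,2,3} | out {0,2,3} | ==

Converged values:
  [0] {0,2,3}
  [1] {0,2,3}
  [2] {0,3}
  [3] {0,3}
  [4] {0,2,3}
  [5] {0,1,2,3}

yes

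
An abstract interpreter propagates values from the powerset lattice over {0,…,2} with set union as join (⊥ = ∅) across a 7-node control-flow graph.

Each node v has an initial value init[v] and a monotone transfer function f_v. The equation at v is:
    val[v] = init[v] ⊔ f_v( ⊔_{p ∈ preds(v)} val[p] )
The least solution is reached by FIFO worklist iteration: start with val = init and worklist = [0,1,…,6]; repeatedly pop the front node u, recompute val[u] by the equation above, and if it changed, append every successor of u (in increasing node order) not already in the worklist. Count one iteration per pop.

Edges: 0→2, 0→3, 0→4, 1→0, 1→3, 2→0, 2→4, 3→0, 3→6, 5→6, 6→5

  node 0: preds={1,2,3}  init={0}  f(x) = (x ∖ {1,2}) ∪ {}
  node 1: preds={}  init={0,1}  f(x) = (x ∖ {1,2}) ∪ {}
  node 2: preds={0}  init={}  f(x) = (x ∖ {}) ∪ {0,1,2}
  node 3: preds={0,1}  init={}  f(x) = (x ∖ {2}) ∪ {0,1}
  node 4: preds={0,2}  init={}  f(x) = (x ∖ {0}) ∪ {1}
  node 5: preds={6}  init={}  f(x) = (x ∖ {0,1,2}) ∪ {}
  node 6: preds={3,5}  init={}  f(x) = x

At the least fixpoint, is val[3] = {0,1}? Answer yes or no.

yes

Worklist (9 pops):
  #1 pop 0: in={0,1} → {0} (no change)
  #2 pop 1: in={} → {0,1} (no change)
  #3 pop 2: in={0} → {0,1,2} (was {}); enqueue [0]
  #4 pop 3: in={0,1} → {0,1} (was {}); enqueue []
  #5 pop 4: in={0,1,2} → {1,2} (was {}); enqueue []
  #6 pop 5: in={} → {} (no change)
  #7 pop 6: in={0,1} → {0,1} (was {}); enqueue [5]
  #8 pop 0: in={0,1,2} → {0} (no change)
  #9 pop 5: in={0,1} → {} (no change)

Fixpoint:
  val[0] = {0}
  val[1] = {0,1}
  val[2] = {0,1,2}
  val[3] = {0,1}
  val[4] = {1,2}
  val[5] = {}
  val[6] = {0,1}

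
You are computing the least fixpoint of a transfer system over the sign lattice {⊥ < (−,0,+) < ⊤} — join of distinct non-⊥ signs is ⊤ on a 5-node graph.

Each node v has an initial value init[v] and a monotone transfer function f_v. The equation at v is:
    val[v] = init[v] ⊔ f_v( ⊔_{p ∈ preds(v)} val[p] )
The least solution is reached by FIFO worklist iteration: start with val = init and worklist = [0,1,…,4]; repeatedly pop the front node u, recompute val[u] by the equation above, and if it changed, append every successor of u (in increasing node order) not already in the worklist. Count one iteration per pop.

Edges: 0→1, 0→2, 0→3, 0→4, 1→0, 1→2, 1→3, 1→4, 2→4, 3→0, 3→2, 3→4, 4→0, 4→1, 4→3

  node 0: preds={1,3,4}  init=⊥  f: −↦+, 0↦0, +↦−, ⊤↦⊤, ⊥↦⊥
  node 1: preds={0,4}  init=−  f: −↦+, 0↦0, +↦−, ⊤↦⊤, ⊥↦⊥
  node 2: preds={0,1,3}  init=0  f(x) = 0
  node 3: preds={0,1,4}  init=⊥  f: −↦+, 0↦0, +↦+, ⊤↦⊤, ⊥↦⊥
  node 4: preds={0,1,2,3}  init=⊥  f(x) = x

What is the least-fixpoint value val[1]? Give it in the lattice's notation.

⊤

Trace (12 dequeues):
  [1] u=0 | in − | out + | prev ⊥ | push {}
  [2] u=1 | in + | out − | ==
  [3] u=2 | in ⊤ | out 0 | ==
  [4] u=3 | in ⊤ | out ⊤ | prev ⊥ | push {0,2}
  [5] u=4 | in ⊤ | out ⊤ | prev ⊥ | push {1,3}
  [6] u=0 | in ⊤ | out ⊤ | prev + | push {4}
  [7] u=2 | in ⊤ | out 0 | ==
  [8] u=1 | in ⊤ | out ⊤ | prev − | push {0,2}
  [9] u=3 | in ⊤ | out ⊤ | ==
  [10] u=4 | in ⊤ | out ⊤ | ==
  [11] u=0 | in ⊤ | out ⊤ | ==
  [12] u=2 | in ⊤ | out 0 | ==

Converged values:
  [0] ⊤
  [1] ⊤
  [2] 0
  [3] ⊤
  [4] ⊤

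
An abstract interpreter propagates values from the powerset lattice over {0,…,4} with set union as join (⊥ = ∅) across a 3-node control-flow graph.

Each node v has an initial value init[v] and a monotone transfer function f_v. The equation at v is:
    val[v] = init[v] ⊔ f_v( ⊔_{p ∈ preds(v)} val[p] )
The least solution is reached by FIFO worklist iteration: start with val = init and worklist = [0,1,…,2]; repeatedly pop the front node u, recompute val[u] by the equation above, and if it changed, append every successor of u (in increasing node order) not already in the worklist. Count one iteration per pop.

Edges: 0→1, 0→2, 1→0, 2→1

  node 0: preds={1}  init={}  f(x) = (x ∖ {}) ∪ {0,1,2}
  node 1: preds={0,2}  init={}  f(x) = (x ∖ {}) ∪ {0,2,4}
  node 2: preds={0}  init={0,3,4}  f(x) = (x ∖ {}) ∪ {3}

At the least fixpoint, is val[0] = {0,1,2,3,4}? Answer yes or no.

Trace (6 dequeues):
  [1] u=0 | in {} | out {0,1,2} | prev {} | push {}
  [2] u=1 | in {0,1,2,3,4} | out {0,1,2,3,4} | prev {} | push {0}
  [3] u=2 | in {0,1,2} | out {0,1,2,3,4} | prev {0,3,4} | push {1}
  [4] u=0 | in {0,1,2,3,4} | out {0,1,2,3,4} | prev {0,1,2} | push {2}
  [5] u=1 | in {0,1,2,3,4} | out {0,1,2,3,4} | ==
  [6] u=2 | in {0,1,2,3,4} | out {0,1,2,3,4} | ==

Converged values:
  [0] {0,1,2,3,4}
  [1] {0,1,2,3,4}
  [2] {0,1,2,3,4}

yes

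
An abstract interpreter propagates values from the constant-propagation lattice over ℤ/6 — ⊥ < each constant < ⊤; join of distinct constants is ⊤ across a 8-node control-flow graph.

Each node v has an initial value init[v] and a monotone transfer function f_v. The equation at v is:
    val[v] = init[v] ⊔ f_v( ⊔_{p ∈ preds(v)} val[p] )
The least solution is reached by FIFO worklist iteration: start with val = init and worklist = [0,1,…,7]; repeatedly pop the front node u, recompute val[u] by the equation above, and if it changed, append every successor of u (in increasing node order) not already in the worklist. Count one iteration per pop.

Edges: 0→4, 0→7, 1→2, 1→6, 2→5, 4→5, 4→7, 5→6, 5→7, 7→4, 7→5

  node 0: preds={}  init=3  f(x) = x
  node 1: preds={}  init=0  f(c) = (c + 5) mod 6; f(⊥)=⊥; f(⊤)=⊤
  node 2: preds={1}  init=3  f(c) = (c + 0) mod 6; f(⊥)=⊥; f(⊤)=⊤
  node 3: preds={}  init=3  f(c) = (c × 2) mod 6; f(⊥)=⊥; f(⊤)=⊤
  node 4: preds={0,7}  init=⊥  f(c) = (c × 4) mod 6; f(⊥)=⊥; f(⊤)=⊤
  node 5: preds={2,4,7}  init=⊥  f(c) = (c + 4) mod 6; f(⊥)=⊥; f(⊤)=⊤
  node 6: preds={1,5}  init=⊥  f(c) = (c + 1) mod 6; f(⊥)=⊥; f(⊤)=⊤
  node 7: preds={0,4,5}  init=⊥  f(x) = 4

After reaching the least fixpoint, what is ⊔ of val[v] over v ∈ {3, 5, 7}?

⊤

Trace (11 dequeues):
  [1] u=0 | in ⊥ | out 3 | ==
  [2] u=1 | in ⊥ | out 0 | ==
  [3] u=2 | in 0 | out ⊤ | prev 3 | push {}
  [4] u=3 | in ⊥ | out 3 | ==
  [5] u=4 | in 3 | out 0 | prev ⊥ | push {}
  [6] u=5 | in ⊤ | out ⊤ | prev ⊥ | push {}
  [7] u=6 | in ⊤ | out ⊤ | prev ⊥ | push {}
  [8] u=7 | in ⊤ | out 4 | prev ⊥ | push {4,5}
  [9] u=4 | in ⊤ | out ⊤ | prev 0 | push {7}
  [10] u=5 | in ⊤ | out ⊤ | ==
  [11] u=7 | in ⊤ | out 4 | ==

Converged values:
  [0] 3
  [1] 0
  [2] ⊤
  [3] 3
  [4] ⊤
  [5] ⊤
  [6] ⊤
  [7] 4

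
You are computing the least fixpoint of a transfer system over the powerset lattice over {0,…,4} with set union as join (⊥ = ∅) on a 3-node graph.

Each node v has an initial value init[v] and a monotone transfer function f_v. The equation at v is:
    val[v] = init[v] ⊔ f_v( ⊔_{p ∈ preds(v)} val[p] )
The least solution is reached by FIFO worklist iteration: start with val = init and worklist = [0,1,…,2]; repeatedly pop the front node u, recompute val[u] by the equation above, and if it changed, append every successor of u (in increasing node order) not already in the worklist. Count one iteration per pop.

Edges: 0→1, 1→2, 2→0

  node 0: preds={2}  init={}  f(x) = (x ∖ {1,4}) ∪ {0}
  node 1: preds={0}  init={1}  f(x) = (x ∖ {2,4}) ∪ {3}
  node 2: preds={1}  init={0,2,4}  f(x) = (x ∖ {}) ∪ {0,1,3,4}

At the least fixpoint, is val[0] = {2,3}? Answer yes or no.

Trace (5 dequeues):
  [1] u=0 | in {0,2,4} | out {0,2} | prev {} | push {}
  [2] u=1 | in {0,2} | out {0,1,3} | prev {1} | push {}
  [3] u=2 | in {0,1,3} | out {0,1,2,3,4} | prev {0,2,4} | push {0}
  [4] u=0 | in {0,1,2,3,4} | out {0,2,3} | prev {0,2} | push {1}
  [5] u=1 | in {0,2,3} | out {0,1,3} | ==

Converged values:
  [0] {0,2,3}
  [1] {0,1,3}
  [2] {0,1,2,3,4}

no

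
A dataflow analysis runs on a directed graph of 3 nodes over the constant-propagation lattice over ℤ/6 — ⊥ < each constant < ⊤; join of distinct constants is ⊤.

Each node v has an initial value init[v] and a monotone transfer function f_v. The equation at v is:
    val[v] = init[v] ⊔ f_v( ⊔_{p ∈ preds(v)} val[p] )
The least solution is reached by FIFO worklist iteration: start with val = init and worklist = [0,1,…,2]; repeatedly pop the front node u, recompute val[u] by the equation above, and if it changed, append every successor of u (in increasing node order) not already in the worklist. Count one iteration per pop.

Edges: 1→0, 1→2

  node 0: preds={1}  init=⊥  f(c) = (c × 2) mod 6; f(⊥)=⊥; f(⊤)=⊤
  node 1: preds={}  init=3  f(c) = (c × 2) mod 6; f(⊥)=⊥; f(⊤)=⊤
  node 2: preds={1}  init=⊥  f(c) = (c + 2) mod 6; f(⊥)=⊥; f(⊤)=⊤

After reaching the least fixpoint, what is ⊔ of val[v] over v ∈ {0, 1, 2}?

⊤

Iteration log — 3 steps:
  step 1. node 0  ⊔preds=3  new=0  old=⊥  +wl: 
  step 2. node 1  ⊔preds=⊥  new=3  stable
  step 3. node 2  ⊔preds=3  new=5  old=⊥  +wl: 

Least fixpoint reached:
  node 0: 0
  node 1: 3
  node 2: 5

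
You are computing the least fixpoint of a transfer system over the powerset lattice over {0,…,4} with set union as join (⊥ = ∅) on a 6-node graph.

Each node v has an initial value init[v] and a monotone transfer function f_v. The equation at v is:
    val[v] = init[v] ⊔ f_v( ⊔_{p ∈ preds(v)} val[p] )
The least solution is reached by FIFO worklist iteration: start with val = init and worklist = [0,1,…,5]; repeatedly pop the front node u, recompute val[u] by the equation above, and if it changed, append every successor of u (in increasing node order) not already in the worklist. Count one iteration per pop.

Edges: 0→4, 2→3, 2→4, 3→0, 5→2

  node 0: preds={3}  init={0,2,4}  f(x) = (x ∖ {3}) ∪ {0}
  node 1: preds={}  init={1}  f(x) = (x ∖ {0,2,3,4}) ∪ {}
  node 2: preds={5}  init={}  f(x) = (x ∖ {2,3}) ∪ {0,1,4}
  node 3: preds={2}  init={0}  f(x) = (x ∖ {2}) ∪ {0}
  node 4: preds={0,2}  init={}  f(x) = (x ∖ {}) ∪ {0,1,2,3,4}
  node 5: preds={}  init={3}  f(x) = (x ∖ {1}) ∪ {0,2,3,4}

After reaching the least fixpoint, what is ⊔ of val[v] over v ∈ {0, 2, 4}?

Iteration log — 9 steps:
  step 1. node 0  ⊔preds={0}  new={0,2,4}  stable
  step 2. node 1  ⊔preds={}  new={1}  stable
  step 3. node 2  ⊔preds={3}  new={0,1,4}  old={}  +wl: 
  step 4. node 3  ⊔preds={0,1,4}  new={0,1,4}  old={0}  +wl: 0
  step 5. node 4  ⊔preds={0,1,2,4}  new={0,1,2,3,4}  old={}  +wl: 
  step 6. node 5  ⊔preds={}  new={0,2,3,4}  old={3}  +wl: 2
  step 7. node 0  ⊔preds={0,1,4}  new={0,1,2,4}  old={0,2,4}  +wl: 4
  step 8. node 2  ⊔preds={0,2,3,4}  new={0,1,4}  stable
  step 9. node 4  ⊔preds={0,1,2,4}  new={0,1,2,3,4}  stable

Least fixpoint reached:
  node 0: {0,1,2,4}
  node 1: {1}
  node 2: {0,1,4}
  node 3: {0,1,4}
  node 4: {0,1,2,3,4}
  node 5: {0,2,3,4}

{0,1,2,3,4}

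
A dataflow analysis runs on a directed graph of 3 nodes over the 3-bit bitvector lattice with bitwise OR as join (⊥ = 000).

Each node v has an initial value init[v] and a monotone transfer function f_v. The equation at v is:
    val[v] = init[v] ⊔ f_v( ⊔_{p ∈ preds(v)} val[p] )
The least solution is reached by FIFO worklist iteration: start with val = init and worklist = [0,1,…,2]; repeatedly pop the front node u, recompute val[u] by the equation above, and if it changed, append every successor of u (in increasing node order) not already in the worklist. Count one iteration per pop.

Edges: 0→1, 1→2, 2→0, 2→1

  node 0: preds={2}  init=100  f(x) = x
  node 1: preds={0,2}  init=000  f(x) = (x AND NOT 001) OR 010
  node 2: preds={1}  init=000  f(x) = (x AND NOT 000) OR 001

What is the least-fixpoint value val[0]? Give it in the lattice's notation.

111

Iteration log — 5 steps:
  step 1. node 0  ⊔preds=000  new=100  stable
  step 2. node 1  ⊔preds=100  new=110  old=000  +wl: 
  step 3. node 2  ⊔preds=110  new=111  old=000  +wl: 0,1
  step 4. node 0  ⊔preds=111  new=111  old=100  +wl: 
  step 5. node 1  ⊔preds=111  new=110  stable

Least fixpoint reached:
  node 0: 111
  node 1: 110
  node 2: 111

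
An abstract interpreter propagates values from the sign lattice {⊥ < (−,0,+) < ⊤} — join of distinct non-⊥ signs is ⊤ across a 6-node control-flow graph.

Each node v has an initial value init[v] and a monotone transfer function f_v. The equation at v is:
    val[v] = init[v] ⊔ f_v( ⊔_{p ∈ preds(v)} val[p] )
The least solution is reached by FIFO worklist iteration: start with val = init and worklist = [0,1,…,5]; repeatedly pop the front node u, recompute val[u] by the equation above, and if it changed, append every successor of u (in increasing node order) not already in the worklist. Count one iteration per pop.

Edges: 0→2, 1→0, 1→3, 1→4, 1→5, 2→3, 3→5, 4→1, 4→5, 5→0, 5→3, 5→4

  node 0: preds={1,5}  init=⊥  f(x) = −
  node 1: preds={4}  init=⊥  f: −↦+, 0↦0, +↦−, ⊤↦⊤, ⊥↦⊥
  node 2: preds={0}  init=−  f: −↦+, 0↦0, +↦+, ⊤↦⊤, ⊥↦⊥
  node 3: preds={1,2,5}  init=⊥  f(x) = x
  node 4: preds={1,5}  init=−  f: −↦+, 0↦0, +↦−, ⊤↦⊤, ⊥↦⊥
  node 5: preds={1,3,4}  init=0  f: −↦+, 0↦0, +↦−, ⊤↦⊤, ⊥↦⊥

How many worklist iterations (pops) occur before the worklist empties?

12

Worklist (12 pops):
  #1 pop 0: in=0 → − (was ⊥); enqueue []
  #2 pop 1: in=− → + (was ⊥); enqueue [0]
  #3 pop 2: in=− → ⊤ (was −); enqueue []
  #4 pop 3: in=⊤ → ⊤ (was ⊥); enqueue []
  #5 pop 4: in=⊤ → ⊤ (was −); enqueue [1]
  #6 pop 5: in=⊤ → ⊤ (was 0); enqueue [3,4]
  #7 pop 0: in=⊤ → − (no change)
  #8 pop 1: in=⊤ → ⊤ (was +); enqueue [0,5]
  #9 pop 3: in=⊤ → ⊤ (no change)
  #10 pop 4: in=⊤ → ⊤ (no change)
  #11 pop 0: in=⊤ → − (no change)
  #12 pop 5: in=⊤ → ⊤ (no change)

Fixpoint:
  val[0] = −
  val[1] = ⊤
  val[2] = ⊤
  val[3] = ⊤
  val[4] = ⊤
  val[5] = ⊤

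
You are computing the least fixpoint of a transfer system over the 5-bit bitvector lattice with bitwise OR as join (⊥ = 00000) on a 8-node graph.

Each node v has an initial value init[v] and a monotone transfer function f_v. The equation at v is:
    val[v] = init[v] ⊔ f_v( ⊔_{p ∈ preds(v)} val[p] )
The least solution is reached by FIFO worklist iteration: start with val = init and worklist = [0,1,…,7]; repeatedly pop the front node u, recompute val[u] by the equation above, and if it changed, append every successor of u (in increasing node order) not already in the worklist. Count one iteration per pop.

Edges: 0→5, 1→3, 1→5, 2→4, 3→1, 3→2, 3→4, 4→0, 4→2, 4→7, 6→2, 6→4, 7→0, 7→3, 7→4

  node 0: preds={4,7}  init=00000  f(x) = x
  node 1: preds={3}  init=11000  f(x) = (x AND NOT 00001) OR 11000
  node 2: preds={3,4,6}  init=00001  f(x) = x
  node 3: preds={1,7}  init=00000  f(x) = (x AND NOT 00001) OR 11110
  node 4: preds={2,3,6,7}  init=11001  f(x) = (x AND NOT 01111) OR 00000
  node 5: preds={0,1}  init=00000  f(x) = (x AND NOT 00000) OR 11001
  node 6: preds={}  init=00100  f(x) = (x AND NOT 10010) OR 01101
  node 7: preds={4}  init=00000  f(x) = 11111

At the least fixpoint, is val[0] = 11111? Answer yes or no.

Trace (14 dequeues):
  [1] u=0 | in 11001 | out 11001 | prev 00000 | push {}
  [2] u=1 | in 00000 | out 11000 | ==
  [3] u=2 | in 11101 | out 11101 | prev 00001 | push {}
  [4] u=3 | in 11000 | out 11110 | prev 00000 | push {1,2}
  [5] u=4 | in 11111 | out 11001 | ==
  [6] u=5 | in 11001 | out 11001 | prev 00000 | push {}
  [7] u=6 | in 00000 | out 01101 | prev 00100 | push {4}
  [8] u=7 | in 11001 | out 11111 | prev 00000 | push {0,3}
  [9] u=1 | in 11110 | out 11110 | prev 11000 | push {5}
  [10] u=2 | in 11111 | out 11111 | prev 11101 | push {}
  [11] u=4 | in 11111 | out 11001 | ==
  [12] u=0 | in 11111 | out 11111 | prev 11001 | push {}
  [13] u=3 | in 11111 | out 11110 | ==
  [14] u=5 | in 11111 | out 11111 | prev 11001 | push {}

Converged values:
  [0] 11111
  [1] 11110
  [2] 11111
  [3] 11110
  [4] 11001
  [5] 11111
  [6] 01101
  [7] 11111

yes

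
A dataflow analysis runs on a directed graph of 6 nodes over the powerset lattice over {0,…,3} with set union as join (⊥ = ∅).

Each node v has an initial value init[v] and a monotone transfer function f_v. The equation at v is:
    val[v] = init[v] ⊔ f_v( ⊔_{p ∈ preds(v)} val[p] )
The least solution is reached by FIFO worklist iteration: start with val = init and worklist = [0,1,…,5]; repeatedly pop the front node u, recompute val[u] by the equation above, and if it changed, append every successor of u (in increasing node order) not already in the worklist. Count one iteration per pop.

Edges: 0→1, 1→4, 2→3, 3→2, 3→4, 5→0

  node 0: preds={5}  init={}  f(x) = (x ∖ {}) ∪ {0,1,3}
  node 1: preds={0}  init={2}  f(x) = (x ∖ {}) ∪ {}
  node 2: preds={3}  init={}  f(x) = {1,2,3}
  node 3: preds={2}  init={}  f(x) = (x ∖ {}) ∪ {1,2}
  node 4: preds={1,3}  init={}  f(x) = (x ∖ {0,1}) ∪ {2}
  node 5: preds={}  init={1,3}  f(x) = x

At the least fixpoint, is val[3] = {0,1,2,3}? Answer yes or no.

Worklist (7 pops):
  #1 pop 0: in={1,3} → {0,1,3} (was {}); enqueue []
  #2 pop 1: in={0,1,3} → {0,1,2,3} (was {2}); enqueue []
  #3 pop 2: in={} → {1,2,3} (was {}); enqueue []
  #4 pop 3: in={1,2,3} → {1,2,3} (was {}); enqueue [2]
  #5 pop 4: in={0,1,2,3} → {2,3} (was {}); enqueue []
  #6 pop 5: in={} → {1,3} (no change)
  #7 pop 2: in={1,2,3} → {1,2,3} (no change)

Fixpoint:
  val[0] = {0,1,3}
  val[1] = {0,1,2,3}
  val[2] = {1,2,3}
  val[3] = {1,2,3}
  val[4] = {2,3}
  val[5] = {1,3}

no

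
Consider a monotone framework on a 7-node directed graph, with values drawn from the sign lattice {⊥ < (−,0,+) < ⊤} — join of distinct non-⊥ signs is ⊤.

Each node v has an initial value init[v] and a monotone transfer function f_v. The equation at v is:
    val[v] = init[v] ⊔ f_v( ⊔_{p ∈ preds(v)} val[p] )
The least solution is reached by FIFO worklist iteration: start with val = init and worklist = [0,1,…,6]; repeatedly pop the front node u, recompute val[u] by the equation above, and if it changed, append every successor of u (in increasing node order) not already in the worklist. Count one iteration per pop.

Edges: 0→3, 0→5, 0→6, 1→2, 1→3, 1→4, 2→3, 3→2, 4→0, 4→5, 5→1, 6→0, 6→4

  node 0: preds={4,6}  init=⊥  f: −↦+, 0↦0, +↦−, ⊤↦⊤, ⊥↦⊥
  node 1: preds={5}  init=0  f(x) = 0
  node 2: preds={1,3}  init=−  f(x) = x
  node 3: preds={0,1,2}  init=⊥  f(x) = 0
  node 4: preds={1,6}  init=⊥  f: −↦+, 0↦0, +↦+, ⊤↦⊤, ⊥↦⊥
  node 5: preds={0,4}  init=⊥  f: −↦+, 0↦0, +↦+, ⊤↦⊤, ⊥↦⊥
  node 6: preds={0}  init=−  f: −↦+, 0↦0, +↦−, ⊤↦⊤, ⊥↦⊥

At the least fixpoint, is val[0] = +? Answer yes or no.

Worklist (15 pops):
  #1 pop 0: in=− → + (was ⊥); enqueue []
  #2 pop 1: in=⊥ → 0 (no change)
  #3 pop 2: in=0 → ⊤ (was −); enqueue []
  #4 pop 3: in=⊤ → 0 (was ⊥); enqueue [2]
  #5 pop 4: in=⊤ → ⊤ (was ⊥); enqueue [0]
  #6 pop 5: in=⊤ → ⊤ (was ⊥); enqueue [1]
  #7 pop 6: in=+ → − (no change)
  #8 pop 2: in=0 → ⊤ (no change)
  #9 pop 0: in=⊤ → ⊤ (was +); enqueue [3,5,6]
  #10 pop 1: in=⊤ → 0 (no change)
  #11 pop 3: in=⊤ → 0 (no change)
  #12 pop 5: in=⊤ → ⊤ (no change)
  #13 pop 6: in=⊤ → ⊤ (was −); enqueue [0,4]
  #14 pop 0: in=⊤ → ⊤ (no change)
  #15 pop 4: in=⊤ → ⊤ (no change)

Fixpoint:
  val[0] = ⊤
  val[1] = 0
  val[2] = ⊤
  val[3] = 0
  val[4] = ⊤
  val[5] = ⊤
  val[6] = ⊤

no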